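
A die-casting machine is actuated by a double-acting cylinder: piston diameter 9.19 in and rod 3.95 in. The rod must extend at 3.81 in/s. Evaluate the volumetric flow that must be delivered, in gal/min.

Cap-side area A_cap = π/4 × (9.19 in)² = 66.33 in^2
Q = A × v

Q ≈ 65.6 gal/min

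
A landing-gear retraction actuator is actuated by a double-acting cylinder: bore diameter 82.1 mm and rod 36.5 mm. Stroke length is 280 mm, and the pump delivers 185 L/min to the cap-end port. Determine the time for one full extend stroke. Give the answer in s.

t ≈ 0.481 s

Cap-side area A_cap = π/4 × (82.1 mm)² = 5294 mm^2
Swept volume V = A × L; t = V / Q = A·L / Q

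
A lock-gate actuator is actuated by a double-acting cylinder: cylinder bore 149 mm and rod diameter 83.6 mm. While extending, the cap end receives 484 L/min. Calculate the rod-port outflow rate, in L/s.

Q_out ≈ 5.53 L/s

Cap-side area A_cap = π/4 × (149 mm)² = 17440 mm^2
Rod-side annular area A_ann = π/4 × (149² − 83.6²) = 11950 mm^2
Piston speed v = Q_in/A_cap; rod-end outflow Q_out = v × A_ann = Q_in × A_ann/A_cap.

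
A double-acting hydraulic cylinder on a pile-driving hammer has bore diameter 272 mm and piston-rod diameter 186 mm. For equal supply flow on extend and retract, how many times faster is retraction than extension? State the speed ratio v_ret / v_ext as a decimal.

v_ret/v_ext ≈ 1.88

Cap-side area A_cap = π/4 × (272 mm)² = 58110 mm^2
Rod-side annular area A_ann = π/4 × (272² − 186²) = 30940 mm^2
For equal Q, v ∝ 1/A, so v_ret/v_ext = A_cap/A_ann.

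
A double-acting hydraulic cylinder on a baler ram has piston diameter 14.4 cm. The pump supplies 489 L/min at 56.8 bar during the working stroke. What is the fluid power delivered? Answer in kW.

W ≈ 46.3 kW

Hydraulic power = P × Q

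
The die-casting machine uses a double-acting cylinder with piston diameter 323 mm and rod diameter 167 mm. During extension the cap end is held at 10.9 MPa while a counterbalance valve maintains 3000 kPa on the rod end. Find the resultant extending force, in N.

F ≈ 7.13e5 N

Cap-side area A_cap = π/4 × (323 mm)² = 81940 mm^2
Rod-side annular area A_ann = π/4 × (323² − 167²) = 60040 mm^2
Net thrust = P_cap·A_cap − P_rod·A_ann = 8.931e5 N − 1.801e5 N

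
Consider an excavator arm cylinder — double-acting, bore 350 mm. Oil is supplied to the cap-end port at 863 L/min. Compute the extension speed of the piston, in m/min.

Cap-side area A_cap = π/4 × (350 mm)² = 96210 mm^2
v = Q / A

v ≈ 8.97 m/min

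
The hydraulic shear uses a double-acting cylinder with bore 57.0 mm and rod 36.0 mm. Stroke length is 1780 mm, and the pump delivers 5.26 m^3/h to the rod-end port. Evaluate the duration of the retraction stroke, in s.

t ≈ 1.87 s

Rod-side annular area A_ann = π/4 × (57.0² − 36.0²) = 1534 mm^2
Swept volume V = A × L; t = V / Q = A·L / Q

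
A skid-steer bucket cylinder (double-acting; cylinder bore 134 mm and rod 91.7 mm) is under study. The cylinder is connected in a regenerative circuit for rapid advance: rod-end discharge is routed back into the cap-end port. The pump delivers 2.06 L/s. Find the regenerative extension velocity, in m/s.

In regeneration the rod-end outflow joins the pump flow into the cap end, so the net volume the pump must supply per unit advance equals the rod cross-section area.
Rod cross-section A_rod = π/4 × (91.7 mm)² = 6604 mm^2
v = Q_pump / A_rod

v ≈ 0.312 m/s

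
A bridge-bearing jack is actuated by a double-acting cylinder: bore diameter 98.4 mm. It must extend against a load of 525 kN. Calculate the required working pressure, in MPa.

P ≈ 69.0 MPa

Cap-side area A_cap = π/4 × (98.4 mm)² = 7605 mm^2
P = F / A = 525 kN / A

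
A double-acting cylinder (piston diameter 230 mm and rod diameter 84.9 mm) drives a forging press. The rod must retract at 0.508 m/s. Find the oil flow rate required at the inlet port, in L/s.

Q ≈ 18.2 L/s

Rod-side annular area A_ann = π/4 × (230² − 84.9²) = 35890 mm^2
Q = A × v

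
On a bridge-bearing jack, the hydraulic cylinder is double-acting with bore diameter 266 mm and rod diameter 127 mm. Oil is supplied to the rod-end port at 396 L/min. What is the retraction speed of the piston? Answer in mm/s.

Rod-side annular area A_ann = π/4 × (266² − 127²) = 42900 mm^2
Flow into the rod-end port fills the annular volume.
v = Q / A

v ≈ 154 mm/s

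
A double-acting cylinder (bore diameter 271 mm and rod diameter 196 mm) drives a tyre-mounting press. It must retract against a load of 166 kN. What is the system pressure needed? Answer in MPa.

Rod-side annular area A_ann = π/4 × (271² − 196²) = 27510 mm^2
Retraction: pressure acts on the annular area.
P = F / A = 166 kN / A

P ≈ 6.03 MPa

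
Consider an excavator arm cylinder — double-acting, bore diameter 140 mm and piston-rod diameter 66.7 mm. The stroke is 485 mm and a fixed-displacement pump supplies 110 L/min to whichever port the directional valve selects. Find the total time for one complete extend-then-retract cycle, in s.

t ≈ 7.22 s

Cap-side area A_cap = π/4 × (140 mm)² = 15390 mm^2
Rod-side annular area A_ann = π/4 × (140² − 66.7²) = 11900 mm^2
t_ext = A_cap·L/Q = 4.072 s
t_ret = A_ann·L/Q = 3.148 s
t_cycle = t_ext + t_ret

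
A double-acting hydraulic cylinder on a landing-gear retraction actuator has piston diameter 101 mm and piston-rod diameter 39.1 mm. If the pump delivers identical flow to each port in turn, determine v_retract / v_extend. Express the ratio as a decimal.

Cap-side area A_cap = π/4 × (101 mm)² = 8012 mm^2
Rod-side annular area A_ann = π/4 × (101² − 39.1²) = 6811 mm^2
For equal Q, v ∝ 1/A, so v_ret/v_ext = A_cap/A_ann.

v_ret/v_ext ≈ 1.18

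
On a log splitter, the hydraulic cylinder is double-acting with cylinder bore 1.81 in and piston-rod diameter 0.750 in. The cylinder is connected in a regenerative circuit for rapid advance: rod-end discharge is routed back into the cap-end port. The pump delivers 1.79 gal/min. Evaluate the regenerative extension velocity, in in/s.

v ≈ 15.6 in/s

In regeneration the rod-end outflow joins the pump flow into the cap end, so the net volume the pump must supply per unit advance equals the rod cross-section area.
Rod cross-section A_rod = π/4 × (0.750 in)² = 0.4418 in^2
v = Q_pump / A_rod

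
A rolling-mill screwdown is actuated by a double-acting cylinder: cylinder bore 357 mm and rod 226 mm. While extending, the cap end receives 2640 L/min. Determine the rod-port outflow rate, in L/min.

Q_out ≈ 1580 L/min

Cap-side area A_cap = π/4 × (357 mm)² = 1.001e5 mm^2
Rod-side annular area A_ann = π/4 × (357² − 226²) = 59980 mm^2
Piston speed v = Q_in/A_cap; rod-end outflow Q_out = v × A_ann = Q_in × A_ann/A_cap.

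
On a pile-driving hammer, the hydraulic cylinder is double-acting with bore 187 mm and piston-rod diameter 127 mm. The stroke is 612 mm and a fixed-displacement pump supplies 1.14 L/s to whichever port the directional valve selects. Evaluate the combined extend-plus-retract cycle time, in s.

t ≈ 22.7 s

Cap-side area A_cap = π/4 × (187 mm)² = 27460 mm^2
Rod-side annular area A_ann = π/4 × (187² − 127²) = 14800 mm^2
t_ext = A_cap·L/Q = 14.74 s
t_ret = A_ann·L/Q = 7.944 s
t_cycle = t_ext + t_ret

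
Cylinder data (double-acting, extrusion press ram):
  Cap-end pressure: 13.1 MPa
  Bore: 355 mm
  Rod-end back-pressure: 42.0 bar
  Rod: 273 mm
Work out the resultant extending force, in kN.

Cap-side area A_cap = π/4 × (355 mm)² = 98980 mm^2
Rod-side annular area A_ann = π/4 × (355² − 273²) = 40440 mm^2
Net thrust = P_cap·A_cap − P_rod·A_ann = 1297 kN − 169.9 kN

F ≈ 1130 kN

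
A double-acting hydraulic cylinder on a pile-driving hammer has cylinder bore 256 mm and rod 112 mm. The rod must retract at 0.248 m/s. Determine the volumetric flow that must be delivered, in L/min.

Q ≈ 619 L/min

Rod-side annular area A_ann = π/4 × (256² − 112²) = 41620 mm^2
Q = A × v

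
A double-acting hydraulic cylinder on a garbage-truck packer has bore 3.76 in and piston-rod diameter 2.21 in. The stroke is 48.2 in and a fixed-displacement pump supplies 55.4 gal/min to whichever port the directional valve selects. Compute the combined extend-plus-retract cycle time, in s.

t ≈ 4.15 s

Cap-side area A_cap = π/4 × (3.76 in)² = 11.10 in^2
Rod-side annular area A_ann = π/4 × (3.76² − 2.21²) = 7.268 in^2
t_ext = A_cap·L/Q = 2.509 s
t_ret = A_ann·L/Q = 1.642 s
t_cycle = t_ext + t_ret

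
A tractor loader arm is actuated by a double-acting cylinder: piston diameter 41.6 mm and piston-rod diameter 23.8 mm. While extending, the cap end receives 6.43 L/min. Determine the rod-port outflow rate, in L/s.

Cap-side area A_cap = π/4 × (41.6 mm)² = 1359 mm^2
Rod-side annular area A_ann = π/4 × (41.6² − 23.8²) = 914.3 mm^2
Piston speed v = Q_in/A_cap; rod-end outflow Q_out = v × A_ann = Q_in × A_ann/A_cap.

Q_out ≈ 0.0721 L/s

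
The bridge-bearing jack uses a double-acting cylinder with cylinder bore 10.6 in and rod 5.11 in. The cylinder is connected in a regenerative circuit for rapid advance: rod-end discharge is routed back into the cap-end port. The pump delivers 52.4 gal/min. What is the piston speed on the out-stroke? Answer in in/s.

In regeneration the rod-end outflow joins the pump flow into the cap end, so the net volume the pump must supply per unit advance equals the rod cross-section area.
Rod cross-section A_rod = π/4 × (5.11 in)² = 20.51 in^2
v = Q_pump / A_rod

v ≈ 9.84 in/s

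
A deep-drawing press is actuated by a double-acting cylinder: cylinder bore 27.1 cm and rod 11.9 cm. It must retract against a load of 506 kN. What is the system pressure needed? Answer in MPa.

P ≈ 10.9 MPa

Rod-side annular area A_ann = π/4 × (27.1² − 11.9²) = 465.6 cm^2
Retraction: pressure acts on the annular area.
P = F / A = 506 kN / A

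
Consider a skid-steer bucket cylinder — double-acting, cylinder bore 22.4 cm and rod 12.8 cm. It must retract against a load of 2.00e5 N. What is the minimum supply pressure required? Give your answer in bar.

Rod-side annular area A_ann = π/4 × (22.4² − 12.8²) = 265.4 cm^2
Retraction: pressure acts on the annular area.
P = F / A = 2.00e5 N / A

P ≈ 75.4 bar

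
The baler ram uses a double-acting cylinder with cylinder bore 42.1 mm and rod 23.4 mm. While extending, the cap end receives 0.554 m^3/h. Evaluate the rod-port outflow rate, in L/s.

Q_out ≈ 0.106 L/s

Cap-side area A_cap = π/4 × (42.1 mm)² = 1392 mm^2
Rod-side annular area A_ann = π/4 × (42.1² − 23.4²) = 962.0 mm^2
Piston speed v = Q_in/A_cap; rod-end outflow Q_out = v × A_ann = Q_in × A_ann/A_cap.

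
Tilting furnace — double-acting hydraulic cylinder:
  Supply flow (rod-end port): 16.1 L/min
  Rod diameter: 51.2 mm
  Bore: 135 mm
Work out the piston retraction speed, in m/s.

v ≈ 0.0219 m/s

Rod-side annular area A_ann = π/4 × (135² − 51.2²) = 12260 mm^2
Flow into the rod-end port fills the annular volume.
v = Q / A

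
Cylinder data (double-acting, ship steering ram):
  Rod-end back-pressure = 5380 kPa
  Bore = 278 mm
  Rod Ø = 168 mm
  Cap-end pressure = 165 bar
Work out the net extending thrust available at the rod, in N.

F ≈ 7.94e5 N

Cap-side area A_cap = π/4 × (278 mm)² = 60700 mm^2
Rod-side annular area A_ann = π/4 × (278² − 168²) = 38530 mm^2
Net thrust = P_cap·A_cap − P_rod·A_ann = 1.002e6 N − 2.073e5 N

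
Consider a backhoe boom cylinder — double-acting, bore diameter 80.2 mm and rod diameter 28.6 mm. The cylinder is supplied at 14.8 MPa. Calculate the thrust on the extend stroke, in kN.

Cap-side area A_cap = π/4 × (80.2 mm)² = 5052 mm^2
F = P × A_cap = 14.8 MPa × A_cap

F ≈ 74.8 kN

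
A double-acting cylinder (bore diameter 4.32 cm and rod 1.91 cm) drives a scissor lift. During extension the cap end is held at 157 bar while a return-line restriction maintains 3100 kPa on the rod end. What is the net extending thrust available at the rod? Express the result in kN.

Cap-side area A_cap = π/4 × (4.32 cm)² = 14.66 cm^2
Rod-side annular area A_ann = π/4 × (4.32² − 1.91²) = 11.79 cm^2
Net thrust = P_cap·A_cap − P_rod·A_ann = 23.01 kN − 3.656 kN

F ≈ 19.4 kN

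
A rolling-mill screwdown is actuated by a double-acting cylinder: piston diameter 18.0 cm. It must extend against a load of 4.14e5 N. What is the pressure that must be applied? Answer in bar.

P ≈ 163 bar

Cap-side area A_cap = π/4 × (18.0 cm)² = 254.5 cm^2
P = F / A = 4.14e5 N / A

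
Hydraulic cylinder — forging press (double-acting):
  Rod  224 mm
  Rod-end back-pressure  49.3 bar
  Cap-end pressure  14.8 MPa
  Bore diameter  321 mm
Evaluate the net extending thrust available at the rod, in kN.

F ≈ 993 kN

Cap-side area A_cap = π/4 × (321 mm)² = 80930 mm^2
Rod-side annular area A_ann = π/4 × (321² − 224²) = 41520 mm^2
Net thrust = P_cap·A_cap − P_rod·A_ann = 1198 kN − 204.7 kN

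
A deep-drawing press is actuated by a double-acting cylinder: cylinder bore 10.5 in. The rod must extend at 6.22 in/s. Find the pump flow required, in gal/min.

Cap-side area A_cap = π/4 × (10.5 in)² = 86.59 in^2
Q = A × v

Q ≈ 140 gal/min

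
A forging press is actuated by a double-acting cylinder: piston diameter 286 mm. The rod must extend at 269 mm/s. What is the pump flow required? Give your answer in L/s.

Q ≈ 17.3 L/s

Cap-side area A_cap = π/4 × (286 mm)² = 64240 mm^2
Q = A × v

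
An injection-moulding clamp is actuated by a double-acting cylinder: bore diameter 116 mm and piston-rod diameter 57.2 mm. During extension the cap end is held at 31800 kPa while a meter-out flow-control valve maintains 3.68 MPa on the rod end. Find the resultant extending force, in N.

Cap-side area A_cap = π/4 × (116 mm)² = 10570 mm^2
Rod-side annular area A_ann = π/4 × (116² − 57.2²) = 7999 mm^2
Net thrust = P_cap·A_cap − P_rod·A_ann = 3.361e5 N − 29430 N

F ≈ 3.07e5 N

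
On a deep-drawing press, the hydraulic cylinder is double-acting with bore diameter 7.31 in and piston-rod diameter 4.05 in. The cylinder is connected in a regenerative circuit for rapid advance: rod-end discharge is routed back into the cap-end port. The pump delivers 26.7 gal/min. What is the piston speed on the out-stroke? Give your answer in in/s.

v ≈ 7.98 in/s

In regeneration the rod-end outflow joins the pump flow into the cap end, so the net volume the pump must supply per unit advance equals the rod cross-section area.
Rod cross-section A_rod = π/4 × (4.05 in)² = 12.88 in^2
v = Q_pump / A_rod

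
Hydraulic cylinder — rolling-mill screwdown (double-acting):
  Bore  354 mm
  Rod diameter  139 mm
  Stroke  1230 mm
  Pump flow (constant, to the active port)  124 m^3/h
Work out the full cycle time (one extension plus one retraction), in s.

t ≈ 6.49 s

Cap-side area A_cap = π/4 × (354 mm)² = 98420 mm^2
Rod-side annular area A_ann = π/4 × (354² − 139²) = 83250 mm^2
t_ext = A_cap·L/Q = 3.515 s
t_ret = A_ann·L/Q = 2.973 s
t_cycle = t_ext + t_ret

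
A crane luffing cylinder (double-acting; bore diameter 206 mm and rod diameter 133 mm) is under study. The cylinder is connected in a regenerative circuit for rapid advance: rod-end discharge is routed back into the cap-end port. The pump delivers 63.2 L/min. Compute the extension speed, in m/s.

v ≈ 0.0758 m/s

In regeneration the rod-end outflow joins the pump flow into the cap end, so the net volume the pump must supply per unit advance equals the rod cross-section area.
Rod cross-section A_rod = π/4 × (133 mm)² = 13890 mm^2
v = Q_pump / A_rod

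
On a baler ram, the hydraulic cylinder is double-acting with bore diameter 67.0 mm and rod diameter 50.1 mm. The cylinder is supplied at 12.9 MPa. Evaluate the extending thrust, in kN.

Cap-side area A_cap = π/4 × (67.0 mm)² = 3526 mm^2
F = P × A_cap = 12.9 MPa × A_cap

F ≈ 45.5 kN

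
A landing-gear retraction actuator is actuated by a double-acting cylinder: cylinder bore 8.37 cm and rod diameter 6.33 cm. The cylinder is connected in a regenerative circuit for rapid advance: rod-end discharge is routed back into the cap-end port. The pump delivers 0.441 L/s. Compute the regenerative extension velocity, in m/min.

v ≈ 8.41 m/min

In regeneration the rod-end outflow joins the pump flow into the cap end, so the net volume the pump must supply per unit advance equals the rod cross-section area.
Rod cross-section A_rod = π/4 × (6.33 cm)² = 31.47 cm^2
v = Q_pump / A_rod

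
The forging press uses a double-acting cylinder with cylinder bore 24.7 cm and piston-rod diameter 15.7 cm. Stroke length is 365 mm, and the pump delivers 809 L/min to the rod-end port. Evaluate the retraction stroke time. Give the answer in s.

t ≈ 0.773 s

Rod-side annular area A_ann = π/4 × (24.7² − 15.7²) = 285.6 cm^2
Swept volume V = A × L; t = V / Q = A·L / Q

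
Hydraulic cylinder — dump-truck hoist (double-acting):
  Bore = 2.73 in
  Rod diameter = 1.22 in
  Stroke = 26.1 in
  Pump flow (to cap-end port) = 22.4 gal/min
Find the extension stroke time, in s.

Cap-side area A_cap = π/4 × (2.73 in)² = 5.853 in^2
Swept volume V = A × L; t = V / Q = A·L / Q

t ≈ 1.77 s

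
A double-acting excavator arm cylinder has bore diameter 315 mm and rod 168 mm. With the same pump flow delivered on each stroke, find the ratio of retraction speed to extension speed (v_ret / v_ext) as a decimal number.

Cap-side area A_cap = π/4 × (315 mm)² = 77930 mm^2
Rod-side annular area A_ann = π/4 × (315² − 168²) = 55760 mm^2
For equal Q, v ∝ 1/A, so v_ret/v_ext = A_cap/A_ann.

v_ret/v_ext ≈ 1.40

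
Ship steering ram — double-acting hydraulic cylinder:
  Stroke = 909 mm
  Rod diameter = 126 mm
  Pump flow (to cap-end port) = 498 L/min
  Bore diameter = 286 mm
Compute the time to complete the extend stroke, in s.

Cap-side area A_cap = π/4 × (286 mm)² = 64240 mm^2
Swept volume V = A × L; t = V / Q = A·L / Q

t ≈ 7.04 s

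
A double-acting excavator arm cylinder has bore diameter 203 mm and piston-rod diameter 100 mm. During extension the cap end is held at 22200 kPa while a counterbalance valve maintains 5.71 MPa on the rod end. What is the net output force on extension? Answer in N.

Cap-side area A_cap = π/4 × (203 mm)² = 32370 mm^2
Rod-side annular area A_ann = π/4 × (203² − 100²) = 24510 mm^2
Net thrust = P_cap·A_cap − P_rod·A_ann = 7.185e5 N − 1.400e5 N

F ≈ 5.79e5 N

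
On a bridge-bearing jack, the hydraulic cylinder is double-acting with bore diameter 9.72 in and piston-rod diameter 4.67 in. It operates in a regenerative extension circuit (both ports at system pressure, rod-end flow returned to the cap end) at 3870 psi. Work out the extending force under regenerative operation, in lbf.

With equal pressure on both faces, forces on the annular region cancel; the net push is pressure × rod cross-section.
Rod cross-section A_rod = π/4 × (4.67 in)² = 17.13 in^2
F = P × A_rod

F ≈ 66300 lbf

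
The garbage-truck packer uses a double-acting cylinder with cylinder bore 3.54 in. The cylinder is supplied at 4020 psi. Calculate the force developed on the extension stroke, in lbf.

Cap-side area A_cap = π/4 × (3.54 in)² = 9.842 in^2
F = P × A_cap = 4020 psi × A_cap

F ≈ 39600 lbf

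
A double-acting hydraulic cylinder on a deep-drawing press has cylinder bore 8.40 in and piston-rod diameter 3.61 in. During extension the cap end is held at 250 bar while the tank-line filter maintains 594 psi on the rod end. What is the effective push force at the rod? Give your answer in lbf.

F ≈ 1.74e5 lbf

Cap-side area A_cap = π/4 × (8.40 in)² = 55.42 in^2
Rod-side annular area A_ann = π/4 × (8.40² − 3.61²) = 45.18 in^2
Net thrust = P_cap·A_cap − P_rod·A_ann = 2.009e5 lbf − 26840 lbf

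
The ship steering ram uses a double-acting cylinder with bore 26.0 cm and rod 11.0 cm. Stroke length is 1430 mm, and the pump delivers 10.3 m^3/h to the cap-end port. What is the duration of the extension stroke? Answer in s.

Cap-side area A_cap = π/4 × (26.0 cm)² = 530.9 cm^2
Swept volume V = A × L; t = V / Q = A·L / Q

t ≈ 26.5 s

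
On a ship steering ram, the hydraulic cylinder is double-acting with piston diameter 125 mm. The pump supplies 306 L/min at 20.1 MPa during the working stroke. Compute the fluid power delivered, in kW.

W ≈ 103 kW

Hydraulic power = P × Q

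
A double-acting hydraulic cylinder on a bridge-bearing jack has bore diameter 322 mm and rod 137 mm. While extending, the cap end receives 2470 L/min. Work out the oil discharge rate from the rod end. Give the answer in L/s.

Q_out ≈ 33.7 L/s

Cap-side area A_cap = π/4 × (322 mm)² = 81430 mm^2
Rod-side annular area A_ann = π/4 × (322² − 137²) = 66690 mm^2
Piston speed v = Q_in/A_cap; rod-end outflow Q_out = v × A_ann = Q_in × A_ann/A_cap.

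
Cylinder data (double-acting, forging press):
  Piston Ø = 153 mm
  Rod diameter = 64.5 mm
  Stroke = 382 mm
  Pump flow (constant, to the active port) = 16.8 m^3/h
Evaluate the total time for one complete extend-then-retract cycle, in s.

Cap-side area A_cap = π/4 × (153 mm)² = 18390 mm^2
Rod-side annular area A_ann = π/4 × (153² − 64.5²) = 15120 mm^2
t_ext = A_cap·L/Q = 1.505 s
t_ret = A_ann·L/Q = 1.238 s
t_cycle = t_ext + t_ret

t ≈ 2.74 s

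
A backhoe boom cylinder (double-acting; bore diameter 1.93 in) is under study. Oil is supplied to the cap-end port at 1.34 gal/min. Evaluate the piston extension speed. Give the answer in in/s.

v ≈ 1.76 in/s

Cap-side area A_cap = π/4 × (1.93 in)² = 2.926 in^2
v = Q / A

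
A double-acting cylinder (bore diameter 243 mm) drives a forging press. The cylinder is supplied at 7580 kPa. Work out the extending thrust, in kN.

Cap-side area A_cap = π/4 × (243 mm)² = 46380 mm^2
F = P × A_cap = 7580 kPa × A_cap

F ≈ 352 kN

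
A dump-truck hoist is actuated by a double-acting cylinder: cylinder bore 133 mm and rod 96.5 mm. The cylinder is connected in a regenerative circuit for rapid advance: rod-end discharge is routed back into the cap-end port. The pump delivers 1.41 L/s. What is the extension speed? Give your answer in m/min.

In regeneration the rod-end outflow joins the pump flow into the cap end, so the net volume the pump must supply per unit advance equals the rod cross-section area.
Rod cross-section A_rod = π/4 × (96.5 mm)² = 7314 mm^2
v = Q_pump / A_rod

v ≈ 11.6 m/min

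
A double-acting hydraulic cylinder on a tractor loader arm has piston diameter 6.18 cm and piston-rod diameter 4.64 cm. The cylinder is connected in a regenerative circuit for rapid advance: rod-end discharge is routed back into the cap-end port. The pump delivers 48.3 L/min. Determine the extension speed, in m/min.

v ≈ 28.6 m/min

In regeneration the rod-end outflow joins the pump flow into the cap end, so the net volume the pump must supply per unit advance equals the rod cross-section area.
Rod cross-section A_rod = π/4 × (4.64 cm)² = 16.91 cm^2
v = Q_pump / A_rod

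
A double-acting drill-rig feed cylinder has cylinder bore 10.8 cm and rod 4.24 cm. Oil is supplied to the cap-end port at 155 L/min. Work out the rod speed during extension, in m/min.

v ≈ 16.9 m/min

Cap-side area A_cap = π/4 × (10.8 cm)² = 91.61 cm^2
v = Q / A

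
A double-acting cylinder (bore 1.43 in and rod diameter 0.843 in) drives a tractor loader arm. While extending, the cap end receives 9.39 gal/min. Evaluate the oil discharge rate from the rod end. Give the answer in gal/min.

Q_out ≈ 6.13 gal/min

Cap-side area A_cap = π/4 × (1.43 in)² = 1.606 in^2
Rod-side annular area A_ann = π/4 × (1.43² − 0.843²) = 1.048 in^2
Piston speed v = Q_in/A_cap; rod-end outflow Q_out = v × A_ann = Q_in × A_ann/A_cap.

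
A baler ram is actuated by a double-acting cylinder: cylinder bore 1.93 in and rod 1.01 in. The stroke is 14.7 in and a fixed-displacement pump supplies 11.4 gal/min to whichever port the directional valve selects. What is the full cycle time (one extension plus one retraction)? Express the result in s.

Cap-side area A_cap = π/4 × (1.93 in)² = 2.926 in^2
Rod-side annular area A_ann = π/4 × (1.93² − 1.01²) = 2.124 in^2
t_ext = A_cap·L/Q = 0.9798 s
t_ret = A_ann·L/Q = 0.7115 s
t_cycle = t_ext + t_ret

t ≈ 1.69 s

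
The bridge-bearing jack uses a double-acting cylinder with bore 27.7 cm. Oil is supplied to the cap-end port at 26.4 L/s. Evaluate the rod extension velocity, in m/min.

v ≈ 26.3 m/min

Cap-side area A_cap = π/4 × (27.7 cm)² = 602.6 cm^2
v = Q / A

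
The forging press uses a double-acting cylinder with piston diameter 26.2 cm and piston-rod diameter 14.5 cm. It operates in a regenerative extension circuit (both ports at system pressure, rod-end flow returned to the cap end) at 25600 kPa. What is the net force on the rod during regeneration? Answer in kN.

F ≈ 423 kN

With equal pressure on both faces, forces on the annular region cancel; the net push is pressure × rod cross-section.
Rod cross-section A_rod = π/4 × (14.5 cm)² = 165.1 cm^2
F = P × A_rod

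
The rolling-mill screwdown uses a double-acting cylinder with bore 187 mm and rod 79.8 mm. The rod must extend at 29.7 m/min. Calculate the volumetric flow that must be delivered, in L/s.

Q ≈ 13.6 L/s

Cap-side area A_cap = π/4 × (187 mm)² = 27460 mm^2
Q = A × v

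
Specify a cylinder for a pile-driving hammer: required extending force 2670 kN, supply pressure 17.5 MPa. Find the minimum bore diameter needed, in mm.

D ≈ 441 mm

Extension force acts on the full piston face: F = P × (π/4)D².
D = √(4F / (πP)) = √(4 × 2670 kN / (π × 17.5 MPa))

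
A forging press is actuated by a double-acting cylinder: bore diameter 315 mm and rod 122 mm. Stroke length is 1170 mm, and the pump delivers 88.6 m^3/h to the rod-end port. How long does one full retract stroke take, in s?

Rod-side annular area A_ann = π/4 × (315² − 122²) = 66240 mm^2
Swept volume V = A × L; t = V / Q = A·L / Q

t ≈ 3.15 s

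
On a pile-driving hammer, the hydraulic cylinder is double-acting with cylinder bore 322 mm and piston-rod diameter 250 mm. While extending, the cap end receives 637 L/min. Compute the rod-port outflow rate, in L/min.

Cap-side area A_cap = π/4 × (322 mm)² = 81430 mm^2
Rod-side annular area A_ann = π/4 × (322² − 250²) = 32350 mm^2
Piston speed v = Q_in/A_cap; rod-end outflow Q_out = v × A_ann = Q_in × A_ann/A_cap.

Q_out ≈ 253 L/min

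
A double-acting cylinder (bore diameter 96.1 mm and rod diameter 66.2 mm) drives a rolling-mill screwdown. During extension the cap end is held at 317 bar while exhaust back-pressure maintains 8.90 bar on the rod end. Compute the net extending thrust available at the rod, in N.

F ≈ 2.27e5 N

Cap-side area A_cap = π/4 × (96.1 mm)² = 7253 mm^2
Rod-side annular area A_ann = π/4 × (96.1² − 66.2²) = 3811 mm^2
Net thrust = P_cap·A_cap − P_rod·A_ann = 2.299e5 N − 3392 N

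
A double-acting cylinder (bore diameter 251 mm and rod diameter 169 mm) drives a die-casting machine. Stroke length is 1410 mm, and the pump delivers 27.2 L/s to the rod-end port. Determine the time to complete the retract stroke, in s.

Rod-side annular area A_ann = π/4 × (251² − 169²) = 27050 mm^2
Swept volume V = A × L; t = V / Q = A·L / Q

t ≈ 1.40 s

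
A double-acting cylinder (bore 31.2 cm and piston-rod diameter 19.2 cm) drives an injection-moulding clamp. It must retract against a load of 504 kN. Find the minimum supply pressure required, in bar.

Rod-side annular area A_ann = π/4 × (31.2² − 19.2²) = 475.0 cm^2
Retraction: pressure acts on the annular area.
P = F / A = 504 kN / A

P ≈ 106 bar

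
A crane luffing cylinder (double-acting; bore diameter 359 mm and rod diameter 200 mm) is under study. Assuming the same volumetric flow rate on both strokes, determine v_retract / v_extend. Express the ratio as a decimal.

v_ret/v_ext ≈ 1.45

Cap-side area A_cap = π/4 × (359 mm)² = 1.012e5 mm^2
Rod-side annular area A_ann = π/4 × (359² − 200²) = 69810 mm^2
For equal Q, v ∝ 1/A, so v_ret/v_ext = A_cap/A_ann.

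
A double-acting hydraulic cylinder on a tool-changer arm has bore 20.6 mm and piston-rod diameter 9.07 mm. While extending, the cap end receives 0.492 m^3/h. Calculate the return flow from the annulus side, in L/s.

Cap-side area A_cap = π/4 × (20.6 mm)² = 333.3 mm^2
Rod-side annular area A_ann = π/4 × (20.6² − 9.07²) = 268.7 mm^2
Piston speed v = Q_in/A_cap; rod-end outflow Q_out = v × A_ann = Q_in × A_ann/A_cap.

Q_out ≈ 0.110 L/s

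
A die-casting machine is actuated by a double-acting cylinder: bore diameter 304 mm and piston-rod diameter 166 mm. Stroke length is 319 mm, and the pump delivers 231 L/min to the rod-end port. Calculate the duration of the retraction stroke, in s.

Rod-side annular area A_ann = π/4 × (304² − 166²) = 50940 mm^2
Swept volume V = A × L; t = V / Q = A·L / Q

t ≈ 4.22 s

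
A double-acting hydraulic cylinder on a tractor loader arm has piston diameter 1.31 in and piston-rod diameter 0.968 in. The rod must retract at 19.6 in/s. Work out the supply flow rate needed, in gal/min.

Q ≈ 3.12 gal/min

Rod-side annular area A_ann = π/4 × (1.31² − 0.968²) = 0.6119 in^2
Q = A × v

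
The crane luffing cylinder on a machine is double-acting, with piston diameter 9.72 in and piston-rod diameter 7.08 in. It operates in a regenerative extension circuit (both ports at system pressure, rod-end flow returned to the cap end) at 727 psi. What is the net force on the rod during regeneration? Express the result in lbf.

With equal pressure on both faces, forces on the annular region cancel; the net push is pressure × rod cross-section.
Rod cross-section A_rod = π/4 × (7.08 in)² = 39.37 in^2
F = P × A_rod

F ≈ 28600 lbf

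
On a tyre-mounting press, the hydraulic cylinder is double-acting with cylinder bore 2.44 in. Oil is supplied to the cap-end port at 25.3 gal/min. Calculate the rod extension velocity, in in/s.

Cap-side area A_cap = π/4 × (2.44 in)² = 4.676 in^2
v = Q / A

v ≈ 20.8 in/s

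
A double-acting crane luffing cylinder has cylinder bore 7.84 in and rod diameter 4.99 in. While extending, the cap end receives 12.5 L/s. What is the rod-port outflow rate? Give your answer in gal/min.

Q_out ≈ 118 gal/min

Cap-side area A_cap = π/4 × (7.84 in)² = 48.27 in^2
Rod-side annular area A_ann = π/4 × (7.84² − 4.99²) = 28.72 in^2
Piston speed v = Q_in/A_cap; rod-end outflow Q_out = v × A_ann = Q_in × A_ann/A_cap.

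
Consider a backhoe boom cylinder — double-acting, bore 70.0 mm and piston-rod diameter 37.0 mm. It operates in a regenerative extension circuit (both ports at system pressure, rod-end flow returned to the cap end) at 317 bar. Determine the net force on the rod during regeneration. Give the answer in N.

With equal pressure on both faces, forces on the annular region cancel; the net push is pressure × rod cross-section.
Rod cross-section A_rod = π/4 × (37.0 mm)² = 1075 mm^2
F = P × A_rod

F ≈ 34100 N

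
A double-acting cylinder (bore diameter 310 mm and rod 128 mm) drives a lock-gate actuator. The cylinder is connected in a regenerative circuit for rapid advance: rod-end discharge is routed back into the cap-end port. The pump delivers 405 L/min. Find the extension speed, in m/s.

v ≈ 0.525 m/s

In regeneration the rod-end outflow joins the pump flow into the cap end, so the net volume the pump must supply per unit advance equals the rod cross-section area.
Rod cross-section A_rod = π/4 × (128 mm)² = 12870 mm^2
v = Q_pump / A_rod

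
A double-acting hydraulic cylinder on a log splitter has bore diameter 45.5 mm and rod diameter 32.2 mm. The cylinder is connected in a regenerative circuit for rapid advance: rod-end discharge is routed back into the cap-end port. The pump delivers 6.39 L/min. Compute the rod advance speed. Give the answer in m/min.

In regeneration the rod-end outflow joins the pump flow into the cap end, so the net volume the pump must supply per unit advance equals the rod cross-section area.
Rod cross-section A_rod = π/4 × (32.2 mm)² = 814.3 mm^2
v = Q_pump / A_rod

v ≈ 7.85 m/min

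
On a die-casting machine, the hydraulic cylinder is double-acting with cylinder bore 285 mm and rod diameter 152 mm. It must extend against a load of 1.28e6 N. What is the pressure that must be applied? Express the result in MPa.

P ≈ 20.1 MPa

Cap-side area A_cap = π/4 × (285 mm)² = 63790 mm^2
P = F / A = 1.28e6 N / A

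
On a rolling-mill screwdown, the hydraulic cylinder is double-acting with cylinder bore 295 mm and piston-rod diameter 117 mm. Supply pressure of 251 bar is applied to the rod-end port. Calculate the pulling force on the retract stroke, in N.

Rod-side annular area A_ann = π/4 × (295² − 117²) = 57600 mm^2
On retraction the pressure acts on the annular area (bore minus rod).
F = P × A_ann

F ≈ 1.45e6 N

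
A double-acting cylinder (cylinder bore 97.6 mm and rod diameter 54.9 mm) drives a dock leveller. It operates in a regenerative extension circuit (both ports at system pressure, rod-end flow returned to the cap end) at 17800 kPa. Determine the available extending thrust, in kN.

F ≈ 42.1 kN

With equal pressure on both faces, forces on the annular region cancel; the net push is pressure × rod cross-section.
Rod cross-section A_rod = π/4 × (54.9 mm)² = 2367 mm^2
F = P × A_rod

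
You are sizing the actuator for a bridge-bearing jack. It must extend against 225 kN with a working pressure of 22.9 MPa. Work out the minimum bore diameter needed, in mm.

Extension force acts on the full piston face: F = P × (π/4)D².
D = √(4F / (πP)) = √(4 × 225 kN / (π × 22.9 MPa))

D ≈ 112 mm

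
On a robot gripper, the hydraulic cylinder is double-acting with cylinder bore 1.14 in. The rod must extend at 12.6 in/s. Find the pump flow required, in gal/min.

Cap-side area A_cap = π/4 × (1.14 in)² = 1.021 in^2
Q = A × v

Q ≈ 3.34 gal/min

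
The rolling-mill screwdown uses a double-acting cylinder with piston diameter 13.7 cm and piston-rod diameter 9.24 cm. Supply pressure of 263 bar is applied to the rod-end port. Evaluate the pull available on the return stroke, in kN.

Rod-side annular area A_ann = π/4 × (13.7² − 9.24²) = 80.36 cm^2
On retraction the pressure acts on the annular area (bore minus rod).
F = P × A_ann

F ≈ 211 kN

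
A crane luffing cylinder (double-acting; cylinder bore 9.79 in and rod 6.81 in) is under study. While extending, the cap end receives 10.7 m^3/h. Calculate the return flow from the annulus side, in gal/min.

Cap-side area A_cap = π/4 × (9.79 in)² = 75.28 in^2
Rod-side annular area A_ann = π/4 × (9.79² − 6.81²) = 38.85 in^2
Piston speed v = Q_in/A_cap; rod-end outflow Q_out = v × A_ann = Q_in × A_ann/A_cap.

Q_out ≈ 24.3 gal/min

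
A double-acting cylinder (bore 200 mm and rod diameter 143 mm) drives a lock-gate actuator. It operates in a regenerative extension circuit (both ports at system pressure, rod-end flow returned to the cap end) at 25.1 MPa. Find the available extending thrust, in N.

F ≈ 4.03e5 N

With equal pressure on both faces, forces on the annular region cancel; the net push is pressure × rod cross-section.
Rod cross-section A_rod = π/4 × (143 mm)² = 16060 mm^2
F = P × A_rod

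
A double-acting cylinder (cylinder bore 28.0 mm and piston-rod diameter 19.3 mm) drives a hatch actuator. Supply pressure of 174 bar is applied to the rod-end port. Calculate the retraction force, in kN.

Rod-side annular area A_ann = π/4 × (28.0² − 19.3²) = 323.2 mm^2
On retraction the pressure acts on the annular area (bore minus rod).
F = P × A_ann

F ≈ 5.62 kN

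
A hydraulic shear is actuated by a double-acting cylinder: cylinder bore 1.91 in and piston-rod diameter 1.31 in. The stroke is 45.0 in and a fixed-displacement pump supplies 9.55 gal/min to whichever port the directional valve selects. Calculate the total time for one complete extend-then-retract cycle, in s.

t ≈ 5.36 s

Cap-side area A_cap = π/4 × (1.91 in)² = 2.865 in^2
Rod-side annular area A_ann = π/4 × (1.91² − 1.31²) = 1.517 in^2
t_ext = A_cap·L/Q = 3.507 s
t_ret = A_ann·L/Q = 1.857 s
t_cycle = t_ext + t_ret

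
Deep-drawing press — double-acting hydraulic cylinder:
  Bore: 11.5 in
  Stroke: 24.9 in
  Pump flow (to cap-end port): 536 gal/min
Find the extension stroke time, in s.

Cap-side area A_cap = π/4 × (11.5 in)² = 103.9 in^2
Swept volume V = A × L; t = V / Q = A·L / Q

t ≈ 1.25 s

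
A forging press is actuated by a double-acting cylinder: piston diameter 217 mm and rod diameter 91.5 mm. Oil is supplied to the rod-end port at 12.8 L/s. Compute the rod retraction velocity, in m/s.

v ≈ 0.421 m/s

Rod-side annular area A_ann = π/4 × (217² − 91.5²) = 30410 mm^2
Flow into the rod-end port fills the annular volume.
v = Q / A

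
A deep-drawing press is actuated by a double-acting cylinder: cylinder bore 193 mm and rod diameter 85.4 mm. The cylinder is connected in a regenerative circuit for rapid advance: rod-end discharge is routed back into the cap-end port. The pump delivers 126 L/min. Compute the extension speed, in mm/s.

v ≈ 367 mm/s

In regeneration the rod-end outflow joins the pump flow into the cap end, so the net volume the pump must supply per unit advance equals the rod cross-section area.
Rod cross-section A_rod = π/4 × (85.4 mm)² = 5728 mm^2
v = Q_pump / A_rod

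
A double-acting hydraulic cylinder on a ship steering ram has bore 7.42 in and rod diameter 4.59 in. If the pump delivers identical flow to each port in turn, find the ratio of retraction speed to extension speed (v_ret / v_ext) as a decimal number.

Cap-side area A_cap = π/4 × (7.42 in)² = 43.24 in^2
Rod-side annular area A_ann = π/4 × (7.42² − 4.59²) = 26.69 in^2
For equal Q, v ∝ 1/A, so v_ret/v_ext = A_cap/A_ann.

v_ret/v_ext ≈ 1.62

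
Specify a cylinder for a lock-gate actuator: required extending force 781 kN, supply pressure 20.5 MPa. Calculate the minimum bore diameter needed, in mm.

D ≈ 220 mm

Extension force acts on the full piston face: F = P × (π/4)D².
D = √(4F / (πP)) = √(4 × 781 kN / (π × 20.5 MPa))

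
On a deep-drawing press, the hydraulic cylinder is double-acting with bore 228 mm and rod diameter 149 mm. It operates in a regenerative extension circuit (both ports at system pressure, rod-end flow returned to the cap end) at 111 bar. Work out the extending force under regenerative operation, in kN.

With equal pressure on both faces, forces on the annular region cancel; the net push is pressure × rod cross-section.
Rod cross-section A_rod = π/4 × (149 mm)² = 17440 mm^2
F = P × A_rod

F ≈ 194 kN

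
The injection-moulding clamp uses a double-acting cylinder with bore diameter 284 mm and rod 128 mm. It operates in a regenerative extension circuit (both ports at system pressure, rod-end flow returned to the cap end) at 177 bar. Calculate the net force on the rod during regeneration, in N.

F ≈ 2.28e5 N

With equal pressure on both faces, forces on the annular region cancel; the net push is pressure × rod cross-section.
Rod cross-section A_rod = π/4 × (128 mm)² = 12870 mm^2
F = P × A_rod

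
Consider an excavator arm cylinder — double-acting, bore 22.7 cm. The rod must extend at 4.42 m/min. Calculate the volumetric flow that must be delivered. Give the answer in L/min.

Cap-side area A_cap = π/4 × (22.7 cm)² = 404.7 cm^2
Q = A × v

Q ≈ 179 L/min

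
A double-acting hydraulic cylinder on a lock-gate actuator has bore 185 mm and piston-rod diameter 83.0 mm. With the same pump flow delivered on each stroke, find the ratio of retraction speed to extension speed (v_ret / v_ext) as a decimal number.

Cap-side area A_cap = π/4 × (185 mm)² = 26880 mm^2
Rod-side annular area A_ann = π/4 × (185² − 83.0²) = 21470 mm^2
For equal Q, v ∝ 1/A, so v_ret/v_ext = A_cap/A_ann.

v_ret/v_ext ≈ 1.25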